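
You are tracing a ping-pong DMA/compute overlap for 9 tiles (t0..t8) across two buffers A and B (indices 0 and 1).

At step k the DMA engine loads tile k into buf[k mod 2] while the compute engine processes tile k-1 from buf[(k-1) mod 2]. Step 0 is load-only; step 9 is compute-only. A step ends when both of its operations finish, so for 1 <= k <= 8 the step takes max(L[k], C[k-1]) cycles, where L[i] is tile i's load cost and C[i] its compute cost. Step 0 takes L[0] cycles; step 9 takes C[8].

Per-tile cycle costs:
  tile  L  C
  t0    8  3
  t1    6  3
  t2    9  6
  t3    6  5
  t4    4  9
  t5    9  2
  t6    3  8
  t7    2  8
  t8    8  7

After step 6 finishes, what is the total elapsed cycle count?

[0] DMA t0→A (8c) ∥ CU idle ⇒ 8c, clock 8
[1] DMA t1→B (6c) ∥ CU A:t0 (3c) ⇒ 6c, clock 14
[2] DMA t2→A (9c) ∥ CU B:t1 (3c) ⇒ 9c, clock 23
[3] DMA t3→B (6c) ∥ CU A:t2 (6c) ⇒ 6c, clock 29
[4] DMA t4→A (4c) ∥ CU B:t3 (5c) ⇒ 5c, clock 34
[5] DMA t5→B (9c) ∥ CU A:t4 (9c) ⇒ 9c, clock 43
[6] DMA t6→A (3c) ∥ CU B:t5 (2c) ⇒ 3c, clock 46
[7] DMA t7→B (2c) ∥ CU A:t6 (8c) ⇒ 8c, clock 54
[8] DMA t8→A (8c) ∥ CU B:t7 (8c) ⇒ 8c, clock 62
[9] DMA idle ∥ CU A:t8 (7c) ⇒ 7c, clock 69

end_cycle[6] = 46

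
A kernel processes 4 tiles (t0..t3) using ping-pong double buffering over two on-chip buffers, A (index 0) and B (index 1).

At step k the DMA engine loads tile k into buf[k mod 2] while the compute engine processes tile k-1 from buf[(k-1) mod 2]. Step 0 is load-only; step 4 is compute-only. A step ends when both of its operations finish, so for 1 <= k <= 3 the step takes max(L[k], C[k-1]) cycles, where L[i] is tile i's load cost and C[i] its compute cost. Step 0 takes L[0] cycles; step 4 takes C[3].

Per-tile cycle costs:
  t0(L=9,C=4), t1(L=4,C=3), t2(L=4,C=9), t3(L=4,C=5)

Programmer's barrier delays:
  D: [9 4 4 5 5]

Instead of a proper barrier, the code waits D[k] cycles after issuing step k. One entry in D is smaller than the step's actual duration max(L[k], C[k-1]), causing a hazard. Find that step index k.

[0] required=L[0]=9=9 vs D=9 ok
[1] required=max(L[1]=4,C[0]=4)=4 vs D=4 ok
[2] required=max(L[2]=4,C[1]=3)=4 vs D=4 ok
[3] required=max(L[3]=4,C[2]=9)=9 vs D=5 SHORT
[4] required=C[3]=5=5 vs D=5 ok

hazard at step 3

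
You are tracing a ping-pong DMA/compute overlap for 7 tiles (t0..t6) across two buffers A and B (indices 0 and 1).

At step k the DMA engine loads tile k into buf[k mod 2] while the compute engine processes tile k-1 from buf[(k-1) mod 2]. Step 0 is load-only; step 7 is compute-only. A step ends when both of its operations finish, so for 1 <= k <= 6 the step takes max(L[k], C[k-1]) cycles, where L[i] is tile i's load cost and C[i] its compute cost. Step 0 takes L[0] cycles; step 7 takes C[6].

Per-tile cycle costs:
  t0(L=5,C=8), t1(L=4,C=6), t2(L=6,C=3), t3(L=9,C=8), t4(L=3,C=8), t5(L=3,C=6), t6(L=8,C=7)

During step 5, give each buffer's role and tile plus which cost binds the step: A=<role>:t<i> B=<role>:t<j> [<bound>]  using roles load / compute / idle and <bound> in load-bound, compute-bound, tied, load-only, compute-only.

step 5: A=compute:t4 B=load:t5 [compute-bound]

[0] DMA t0→A (5c) ∥ CU idle ⇒ 5c, clock 5
[1] DMA t1→B (4c) ∥ CU A:t0 (8c) ⇒ 8c, clock 13
[2] DMA t2→A (6c) ∥ CU B:t1 (6c) ⇒ 6c, clock 19
[3] DMA t3→B (9c) ∥ CU A:t2 (3c) ⇒ 9c, clock 28
[4] DMA t4→A (3c) ∥ CU B:t3 (8c) ⇒ 8c, clock 36
[5] DMA t5→B (3c) ∥ CU A:t4 (8c) ⇒ 8c, clock 44
[6] DMA t6→A (8c) ∥ CU B:t5 (6c) ⇒ 8c, clock 52
[7] DMA idle ∥ CU A:t6 (7c) ⇒ 7c, clock 59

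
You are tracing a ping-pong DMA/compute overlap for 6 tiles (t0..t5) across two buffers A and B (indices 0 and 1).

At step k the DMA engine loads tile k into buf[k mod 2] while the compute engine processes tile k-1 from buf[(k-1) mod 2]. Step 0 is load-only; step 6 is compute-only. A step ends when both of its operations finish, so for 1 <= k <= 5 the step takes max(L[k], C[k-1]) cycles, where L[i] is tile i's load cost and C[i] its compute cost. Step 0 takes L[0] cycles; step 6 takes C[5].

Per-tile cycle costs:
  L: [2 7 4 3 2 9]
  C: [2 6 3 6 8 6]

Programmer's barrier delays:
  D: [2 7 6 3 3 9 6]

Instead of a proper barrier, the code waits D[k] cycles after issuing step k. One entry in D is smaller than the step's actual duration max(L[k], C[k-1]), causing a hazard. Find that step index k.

k=0 barrier L[0]=2→2c, D[0]=2 ok
k=1 barrier max(L[1]=7,C[0]=2)→7c, D[1]=7 ok
k=2 barrier max(L[2]=4,C[1]=6)→6c, D[2]=6 ok
k=3 barrier max(L[3]=3,C[2]=3)→3c, D[3]=3 ok
k=4 barrier max(L[4]=2,C[3]=6)→6c, D[4]=3 SHORT
k=5 barrier max(L[5]=9,C[4]=8)→9c, D[5]=9 ok
k=6 barrier C[5]=6→6c, D[6]=6 ok

hazard at step 4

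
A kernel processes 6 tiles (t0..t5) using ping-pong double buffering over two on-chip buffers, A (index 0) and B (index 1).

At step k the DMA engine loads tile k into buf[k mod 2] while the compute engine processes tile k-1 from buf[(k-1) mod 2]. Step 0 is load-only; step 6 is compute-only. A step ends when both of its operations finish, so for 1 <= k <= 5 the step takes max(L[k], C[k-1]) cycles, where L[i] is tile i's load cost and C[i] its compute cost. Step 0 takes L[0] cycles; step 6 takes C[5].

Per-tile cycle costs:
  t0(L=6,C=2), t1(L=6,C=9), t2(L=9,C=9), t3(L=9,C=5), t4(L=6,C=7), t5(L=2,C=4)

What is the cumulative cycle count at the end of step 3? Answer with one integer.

end_cycle[3] = 30

[0] DMA t0→A (6c) ∥ CU idle ⇒ 6c, clock 6
[1] DMA t1→B (6c) ∥ CU A:t0 (2c) ⇒ 6c, clock 12
[2] DMA t2→A (9c) ∥ CU B:t1 (9c) ⇒ 9c, clock 21
[3] DMA t3→B (9c) ∥ CU A:t2 (9c) ⇒ 9c, clock 30
[4] DMA t4→A (6c) ∥ CU B:t3 (5c) ⇒ 6c, clock 36
[5] DMA t5→B (2c) ∥ CU A:t4 (7c) ⇒ 7c, clock 43
[6] DMA idle ∥ CU B:t5 (4c) ⇒ 4c, clock 47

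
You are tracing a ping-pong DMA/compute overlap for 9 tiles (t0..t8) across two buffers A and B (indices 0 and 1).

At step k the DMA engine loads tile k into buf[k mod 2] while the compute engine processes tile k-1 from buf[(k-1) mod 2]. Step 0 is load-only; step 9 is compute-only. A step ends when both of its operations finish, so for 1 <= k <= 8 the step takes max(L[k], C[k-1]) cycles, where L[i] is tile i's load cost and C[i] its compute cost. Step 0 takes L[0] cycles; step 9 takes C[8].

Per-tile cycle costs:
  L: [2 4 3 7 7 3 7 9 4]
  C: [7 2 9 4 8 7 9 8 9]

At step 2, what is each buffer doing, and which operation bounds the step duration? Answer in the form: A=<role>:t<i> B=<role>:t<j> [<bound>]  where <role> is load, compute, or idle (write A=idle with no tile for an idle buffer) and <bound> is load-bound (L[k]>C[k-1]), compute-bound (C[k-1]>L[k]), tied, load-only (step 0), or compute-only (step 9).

step 2: A=load:t2 B=compute:t1 [load-bound]

k=0 load=t0/2c comp=- wait=2 total=2
k=1 load=t1/4c comp=t0/7c wait=7 total=9
k=2 load=t2/3c comp=t1/2c wait=3 total=12
k=3 load=t3/7c comp=t2/9c wait=9 total=21
k=4 load=t4/7c comp=t3/4c wait=7 total=28
k=5 load=t5/3c comp=t4/8c wait=8 total=36
k=6 load=t6/7c comp=t5/7c wait=7 total=43
k=7 load=t7/9c comp=t6/9c wait=9 total=52
k=8 load=t8/4c comp=t7/8c wait=8 total=60
k=9 load=- comp=t8/9c wait=9 total=69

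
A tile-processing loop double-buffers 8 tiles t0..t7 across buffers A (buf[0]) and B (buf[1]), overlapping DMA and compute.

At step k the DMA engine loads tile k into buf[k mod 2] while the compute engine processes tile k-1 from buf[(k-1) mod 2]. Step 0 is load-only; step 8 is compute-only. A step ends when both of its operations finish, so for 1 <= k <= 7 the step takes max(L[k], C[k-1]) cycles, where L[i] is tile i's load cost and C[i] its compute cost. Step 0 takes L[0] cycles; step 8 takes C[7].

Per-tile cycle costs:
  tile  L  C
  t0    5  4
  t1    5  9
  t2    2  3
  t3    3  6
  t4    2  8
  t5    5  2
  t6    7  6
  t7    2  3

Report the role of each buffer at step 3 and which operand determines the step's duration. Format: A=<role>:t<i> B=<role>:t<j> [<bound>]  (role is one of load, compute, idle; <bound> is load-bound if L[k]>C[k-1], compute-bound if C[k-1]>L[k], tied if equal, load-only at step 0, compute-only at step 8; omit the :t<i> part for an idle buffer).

  0. 5=5c; end=5; A:t0 B:-
  1. max(5,4)=5c; end=10; A:t0 B:t1
  2. max(2,9)=9c; end=19; A:t2 B:t1
  3. max(3,3)=3c; end=22; A:t2 B:t3
  4. max(2,6)=6c; end=28; A:t4 B:t3
  5. max(5,8)=8c; end=36; A:t4 B:t5
  6. max(7,2)=7c; end=43; A:t6 B:t5
  7. max(2,6)=6c; end=49; A:t6 B:t7
  8. 3=3c; end=52; A:t6 B:t7

step 3: A=compute:t2 B=load:t3 [tied]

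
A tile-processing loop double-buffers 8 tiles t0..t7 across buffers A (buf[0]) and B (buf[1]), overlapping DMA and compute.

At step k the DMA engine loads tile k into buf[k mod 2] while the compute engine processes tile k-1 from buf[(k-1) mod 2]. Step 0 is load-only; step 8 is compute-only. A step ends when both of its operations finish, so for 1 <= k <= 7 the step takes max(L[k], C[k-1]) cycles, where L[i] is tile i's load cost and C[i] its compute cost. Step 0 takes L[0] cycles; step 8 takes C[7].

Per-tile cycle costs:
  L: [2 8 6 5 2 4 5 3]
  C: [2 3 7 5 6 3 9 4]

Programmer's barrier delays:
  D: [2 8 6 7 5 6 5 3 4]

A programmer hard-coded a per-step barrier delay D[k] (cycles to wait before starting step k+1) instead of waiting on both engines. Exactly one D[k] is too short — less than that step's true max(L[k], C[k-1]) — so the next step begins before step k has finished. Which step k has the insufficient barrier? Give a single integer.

hazard at step 7

step 0: need L[0]=2 = 2; D[0]=2 ok
step 1: need max(L[1]=8,C[0]=2) = 8; D[1]=8 ok
step 2: need max(L[2]=6,C[1]=3) = 6; D[2]=6 ok
step 3: need max(L[3]=5,C[2]=7) = 7; D[3]=7 ok
step 4: need max(L[4]=2,C[3]=5) = 5; D[4]=5 ok
step 5: need max(L[5]=4,C[4]=6) = 6; D[5]=6 ok
step 6: need max(L[6]=5,C[5]=3) = 5; D[6]=5 ok
step 7: need max(L[7]=3,C[6]=9) = 9; D[7]=3 SHORT
step 8: need C[7]=4 = 4; D[8]=4 ok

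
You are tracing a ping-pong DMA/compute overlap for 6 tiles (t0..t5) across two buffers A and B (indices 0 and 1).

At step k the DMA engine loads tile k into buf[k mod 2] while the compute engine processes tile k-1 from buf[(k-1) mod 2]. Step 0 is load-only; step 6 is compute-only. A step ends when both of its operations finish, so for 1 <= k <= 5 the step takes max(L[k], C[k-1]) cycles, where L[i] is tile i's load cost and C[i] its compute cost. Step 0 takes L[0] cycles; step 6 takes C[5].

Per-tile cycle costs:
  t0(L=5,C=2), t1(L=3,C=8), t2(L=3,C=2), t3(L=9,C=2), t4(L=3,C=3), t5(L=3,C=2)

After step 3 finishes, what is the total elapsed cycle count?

end_cycle[3] = 25

k=0 load=t0/5c comp=- wait=5 total=5
k=1 load=t1/3c comp=t0/2c wait=3 total=8
k=2 load=t2/3c comp=t1/8c wait=8 total=16
k=3 load=t3/9c comp=t2/2c wait=9 total=25
k=4 load=t4/3c comp=t3/2c wait=3 total=28
k=5 load=t5/3c comp=t4/3c wait=3 total=31
k=6 load=- comp=t5/2c wait=2 total=33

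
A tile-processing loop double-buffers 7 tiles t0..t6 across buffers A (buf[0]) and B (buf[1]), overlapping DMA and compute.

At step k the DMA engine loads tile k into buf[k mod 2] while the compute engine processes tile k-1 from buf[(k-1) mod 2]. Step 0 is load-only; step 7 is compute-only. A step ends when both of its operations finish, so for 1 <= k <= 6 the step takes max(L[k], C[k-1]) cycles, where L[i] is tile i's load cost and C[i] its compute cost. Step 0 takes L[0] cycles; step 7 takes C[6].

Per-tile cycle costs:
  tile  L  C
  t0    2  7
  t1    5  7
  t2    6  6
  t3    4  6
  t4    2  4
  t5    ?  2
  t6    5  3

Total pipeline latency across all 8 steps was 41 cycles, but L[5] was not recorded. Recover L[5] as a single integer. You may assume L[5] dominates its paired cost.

step 0 | dur = L[0]=2 = 2
step 1 | dur = max(L[1]=5, C[0]=7) = 7
step 2 | dur = max(L[2]=6, C[1]=7) = 7
step 3 | dur = max(L[3]=4, C[2]=6) = 6
step 4 | dur = max(L[4]=2, C[3]=6) = 6
step 5 | dur = max(L[5]=?, C[4]=4) = L[5]  (unknown; binding)
step 6 | dur = max(L[6]=5, C[5]=2) = 5
step 7 | dur = C[6]=3 = 3
sum of known step durations = 36
dur[5] = total - known = 41 - 36 = 5
L[5] is the binding max in step 5, so L[5] = dur[5] = 5

L[5] = 5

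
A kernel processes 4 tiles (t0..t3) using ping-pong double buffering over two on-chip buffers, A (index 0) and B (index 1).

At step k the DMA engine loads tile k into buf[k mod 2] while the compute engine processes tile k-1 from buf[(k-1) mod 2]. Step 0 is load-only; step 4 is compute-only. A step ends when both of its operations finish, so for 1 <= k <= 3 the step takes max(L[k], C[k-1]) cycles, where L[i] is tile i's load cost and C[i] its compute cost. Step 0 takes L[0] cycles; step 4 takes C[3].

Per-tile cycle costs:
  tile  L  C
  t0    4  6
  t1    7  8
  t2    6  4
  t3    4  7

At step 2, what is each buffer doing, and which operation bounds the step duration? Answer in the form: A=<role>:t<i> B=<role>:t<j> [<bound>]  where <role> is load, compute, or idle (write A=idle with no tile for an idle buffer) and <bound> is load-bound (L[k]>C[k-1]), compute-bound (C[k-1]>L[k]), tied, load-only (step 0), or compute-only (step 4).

[0] DMA t0→A (4c) ∥ CU idle ⇒ 4c, clock 4
[1] DMA t1→B (7c) ∥ CU A:t0 (6c) ⇒ 7c, clock 11
[2] DMA t2→A (6c) ∥ CU B:t1 (8c) ⇒ 8c, clock 19
[3] DMA t3→B (4c) ∥ CU A:t2 (4c) ⇒ 4c, clock 23
[4] DMA idle ∥ CU B:t3 (7c) ⇒ 7c, clock 30

step 2: A=load:t2 B=compute:t1 [compute-bound]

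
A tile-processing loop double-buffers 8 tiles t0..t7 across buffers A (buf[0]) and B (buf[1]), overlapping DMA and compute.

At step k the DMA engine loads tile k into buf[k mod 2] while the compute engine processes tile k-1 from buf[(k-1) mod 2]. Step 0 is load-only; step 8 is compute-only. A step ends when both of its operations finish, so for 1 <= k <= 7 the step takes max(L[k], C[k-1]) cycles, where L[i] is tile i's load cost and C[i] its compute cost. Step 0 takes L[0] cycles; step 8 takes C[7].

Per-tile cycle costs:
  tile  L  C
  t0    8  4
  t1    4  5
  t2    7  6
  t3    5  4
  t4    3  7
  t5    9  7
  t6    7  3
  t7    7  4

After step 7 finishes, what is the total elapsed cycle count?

[0] DMA t0→A (8c) ∥ CU idle ⇒ 8c, clock 8
[1] DMA t1→B (4c) ∥ CU A:t0 (4c) ⇒ 4c, clock 12
[2] DMA t2→A (7c) ∥ CU B:t1 (5c) ⇒ 7c, clock 19
[3] DMA t3→B (5c) ∥ CU A:t2 (6c) ⇒ 6c, clock 25
[4] DMA t4→A (3c) ∥ CU B:t3 (4c) ⇒ 4c, clock 29
[5] DMA t5→B (9c) ∥ CU A:t4 (7c) ⇒ 9c, clock 38
[6] DMA t6→A (7c) ∥ CU B:t5 (7c) ⇒ 7c, clock 45
[7] DMA t7→B (7c) ∥ CU A:t6 (3c) ⇒ 7c, clock 52
[8] DMA idle ∥ CU B:t7 (4c) ⇒ 4c, clock 56

end_cycle[7] = 52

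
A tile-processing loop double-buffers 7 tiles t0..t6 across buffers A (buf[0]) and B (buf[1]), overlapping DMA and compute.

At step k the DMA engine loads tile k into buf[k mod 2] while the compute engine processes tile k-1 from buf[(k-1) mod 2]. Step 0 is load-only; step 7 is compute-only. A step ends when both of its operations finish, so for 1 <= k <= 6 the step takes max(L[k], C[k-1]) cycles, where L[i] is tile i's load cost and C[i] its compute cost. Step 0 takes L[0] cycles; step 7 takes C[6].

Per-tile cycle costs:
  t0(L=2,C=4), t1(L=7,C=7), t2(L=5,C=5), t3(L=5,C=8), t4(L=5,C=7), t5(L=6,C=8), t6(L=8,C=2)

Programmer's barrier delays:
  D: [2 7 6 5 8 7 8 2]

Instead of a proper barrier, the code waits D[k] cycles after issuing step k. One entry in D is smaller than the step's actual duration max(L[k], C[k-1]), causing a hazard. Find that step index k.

hazard at step 2

k=0 barrier L[0]=2→2c, D[0]=2 ok
k=1 barrier max(L[1]=7,C[0]=4)→7c, D[1]=7 ok
k=2 barrier max(L[2]=5,C[1]=7)→7c, D[2]=6 SHORT
k=3 barrier max(L[3]=5,C[2]=5)→5c, D[3]=5 ok
k=4 barrier max(L[4]=5,C[3]=8)→8c, D[4]=8 ok
k=5 barrier max(L[5]=6,C[4]=7)→7c, D[5]=7 ok
k=6 barrier max(L[6]=8,C[5]=8)→8c, D[6]=8 ok
k=7 barrier C[6]=2→2c, D[7]=2 ok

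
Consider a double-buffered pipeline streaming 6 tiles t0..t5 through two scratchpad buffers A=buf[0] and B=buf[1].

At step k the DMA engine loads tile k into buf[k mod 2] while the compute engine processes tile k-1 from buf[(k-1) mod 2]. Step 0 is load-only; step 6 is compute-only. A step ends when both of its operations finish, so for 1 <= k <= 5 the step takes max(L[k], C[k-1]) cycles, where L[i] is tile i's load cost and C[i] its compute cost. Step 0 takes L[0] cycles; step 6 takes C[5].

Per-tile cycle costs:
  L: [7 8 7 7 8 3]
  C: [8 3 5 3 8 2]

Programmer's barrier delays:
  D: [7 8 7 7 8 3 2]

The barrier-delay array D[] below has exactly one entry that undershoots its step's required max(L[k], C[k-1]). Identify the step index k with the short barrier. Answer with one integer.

step 0: need L[0]=7 = 7; D[0]=7 ok
step 1: need max(L[1]=8,C[0]=8) = 8; D[1]=8 ok
step 2: need max(L[2]=7,C[1]=3) = 7; D[2]=7 ok
step 3: need max(L[3]=7,C[2]=5) = 7; D[3]=7 ok
step 4: need max(L[4]=8,C[3]=3) = 8; D[4]=8 ok
step 5: need max(L[5]=3,C[4]=8) = 8; D[5]=3 SHORT
step 6: need C[5]=2 = 2; D[6]=2 ok

hazard at step 5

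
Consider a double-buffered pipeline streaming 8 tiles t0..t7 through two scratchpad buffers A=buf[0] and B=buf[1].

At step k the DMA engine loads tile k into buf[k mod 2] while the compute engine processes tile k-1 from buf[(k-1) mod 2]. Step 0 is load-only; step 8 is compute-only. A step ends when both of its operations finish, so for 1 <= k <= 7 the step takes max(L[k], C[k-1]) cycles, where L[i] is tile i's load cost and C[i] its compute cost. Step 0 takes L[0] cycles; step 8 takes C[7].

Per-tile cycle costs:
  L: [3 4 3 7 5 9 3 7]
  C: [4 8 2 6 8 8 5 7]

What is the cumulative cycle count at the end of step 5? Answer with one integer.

step 0: L[0]=3 → dur=3, Σ=3 | A=load:t0 B=idle [load-only]
step 1: L[1]=4 C[0]=4 → dur=4, Σ=7 | A=compute:t0 B=load:t1 [tied]
step 2: L[2]=3 C[1]=8 → dur=8, Σ=15 | A=load:t2 B=compute:t1 [compute-bound]
step 3: L[3]=7 C[2]=2 → dur=7, Σ=22 | A=compute:t2 B=load:t3 [load-bound]
step 4: L[4]=5 C[3]=6 → dur=6, Σ=28 | A=load:t4 B=compute:t3 [compute-bound]
step 5: L[5]=9 C[4]=8 → dur=9, Σ=37 | A=compute:t4 B=load:t5 [load-bound]
step 6: L[6]=3 C[5]=8 → dur=8, Σ=45 | A=load:t6 B=compute:t5 [compute-bound]
step 7: L[7]=7 C[6]=5 → dur=7, Σ=52 | A=compute:t6 B=load:t7 [load-bound]
step 8: C[7]=7 → dur=7, Σ=59 | A=idle B=compute:t7 [compute-only]

end_cycle[5] = 37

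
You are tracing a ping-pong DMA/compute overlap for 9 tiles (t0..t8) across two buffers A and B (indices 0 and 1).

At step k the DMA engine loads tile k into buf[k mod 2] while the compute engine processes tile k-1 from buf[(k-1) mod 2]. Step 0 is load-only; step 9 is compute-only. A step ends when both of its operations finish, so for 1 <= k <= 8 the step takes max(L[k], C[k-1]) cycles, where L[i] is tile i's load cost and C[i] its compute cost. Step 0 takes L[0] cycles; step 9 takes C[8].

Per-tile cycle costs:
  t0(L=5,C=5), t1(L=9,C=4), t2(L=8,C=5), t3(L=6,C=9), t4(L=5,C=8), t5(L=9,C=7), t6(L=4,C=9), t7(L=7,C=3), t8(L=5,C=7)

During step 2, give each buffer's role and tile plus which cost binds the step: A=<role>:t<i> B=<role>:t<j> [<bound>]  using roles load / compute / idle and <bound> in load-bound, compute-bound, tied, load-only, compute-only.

step 2: A=load:t2 B=compute:t1 [load-bound]

k=0 load=t0/5c comp=- wait=5 total=5
k=1 load=t1/9c comp=t0/5c wait=9 total=14
k=2 load=t2/8c comp=t1/4c wait=8 total=22
k=3 load=t3/6c comp=t2/5c wait=6 total=28
k=4 load=t4/5c comp=t3/9c wait=9 total=37
k=5 load=t5/9c comp=t4/8c wait=9 total=46
k=6 load=t6/4c comp=t5/7c wait=7 total=53
k=7 load=t7/7c comp=t6/9c wait=9 total=62
k=8 load=t8/5c comp=t7/3c wait=5 total=67
k=9 load=- comp=t8/7c wait=7 total=74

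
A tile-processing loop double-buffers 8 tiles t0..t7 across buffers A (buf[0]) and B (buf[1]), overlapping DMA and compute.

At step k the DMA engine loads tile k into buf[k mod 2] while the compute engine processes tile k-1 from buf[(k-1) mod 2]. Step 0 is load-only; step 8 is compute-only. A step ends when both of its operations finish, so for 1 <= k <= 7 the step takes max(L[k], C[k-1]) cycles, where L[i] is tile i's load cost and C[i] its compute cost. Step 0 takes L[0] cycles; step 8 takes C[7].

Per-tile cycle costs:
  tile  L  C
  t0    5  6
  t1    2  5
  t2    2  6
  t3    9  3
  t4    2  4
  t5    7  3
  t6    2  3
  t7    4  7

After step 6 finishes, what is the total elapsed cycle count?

  0. 5=5c; end=5; A:t0 B:-
  1. max(2,6)=6c; end=11; A:t0 B:t1
  2. max(2,5)=5c; end=16; A:t2 B:t1
  3. max(9,6)=9c; end=25; A:t2 B:t3
  4. max(2,3)=3c; end=28; A:t4 B:t3
  5. max(7,4)=7c; end=35; A:t4 B:t5
  6. max(2,3)=3c; end=38; A:t6 B:t5
  7. max(4,3)=4c; end=42; A:t6 B:t7
  8. 7=7c; end=49; A:t6 B:t7

end_cycle[6] = 38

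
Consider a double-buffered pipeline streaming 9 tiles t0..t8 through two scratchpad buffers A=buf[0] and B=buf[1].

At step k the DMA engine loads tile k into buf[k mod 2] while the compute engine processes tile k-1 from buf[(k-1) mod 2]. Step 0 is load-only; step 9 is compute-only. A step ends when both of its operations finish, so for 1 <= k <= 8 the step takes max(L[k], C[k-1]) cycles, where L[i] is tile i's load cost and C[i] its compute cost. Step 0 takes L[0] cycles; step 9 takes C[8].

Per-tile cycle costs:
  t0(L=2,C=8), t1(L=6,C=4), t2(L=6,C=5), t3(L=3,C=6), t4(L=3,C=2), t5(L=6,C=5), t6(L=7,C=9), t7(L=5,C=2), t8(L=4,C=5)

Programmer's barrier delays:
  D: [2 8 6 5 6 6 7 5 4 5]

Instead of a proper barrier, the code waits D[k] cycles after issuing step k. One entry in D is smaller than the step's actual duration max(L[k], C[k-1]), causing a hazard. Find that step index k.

hazard at step 7

k=0 barrier L[0]=2→2c, D[0]=2 ok
k=1 barrier max(L[1]=6,C[0]=8)→8c, D[1]=8 ok
k=2 barrier max(L[2]=6,C[1]=4)→6c, D[2]=6 ok
k=3 barrier max(L[3]=3,C[2]=5)→5c, D[3]=5 ok
k=4 barrier max(L[4]=3,C[3]=6)→6c, D[4]=6 ok
k=5 barrier max(L[5]=6,C[4]=2)→6c, D[5]=6 ok
k=6 barrier max(L[6]=7,C[5]=5)→7c, D[6]=7 ok
k=7 barrier max(L[7]=5,C[6]=9)→9c, D[7]=5 SHORT
k=8 barrier max(L[8]=4,C[7]=2)→4c, D[8]=4 ok
k=9 barrier C[8]=5→5c, D[9]=5 ok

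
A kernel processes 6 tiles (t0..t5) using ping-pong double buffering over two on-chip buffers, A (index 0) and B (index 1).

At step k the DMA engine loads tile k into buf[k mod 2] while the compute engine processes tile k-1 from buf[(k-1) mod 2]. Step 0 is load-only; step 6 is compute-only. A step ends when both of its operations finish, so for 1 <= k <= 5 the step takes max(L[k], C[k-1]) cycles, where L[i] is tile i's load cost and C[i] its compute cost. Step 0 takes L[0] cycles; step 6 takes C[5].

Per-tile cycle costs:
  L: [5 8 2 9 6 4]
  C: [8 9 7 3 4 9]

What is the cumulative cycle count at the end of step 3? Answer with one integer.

k=0 load=t0/5c comp=- wait=5 total=5
k=1 load=t1/8c comp=t0/8c wait=8 total=13
k=2 load=t2/2c comp=t1/9c wait=9 total=22
k=3 load=t3/9c comp=t2/7c wait=9 total=31
k=4 load=t4/6c comp=t3/3c wait=6 total=37
k=5 load=t5/4c comp=t4/4c wait=4 total=41
k=6 load=- comp=t5/9c wait=9 total=50

end_cycle[3] = 31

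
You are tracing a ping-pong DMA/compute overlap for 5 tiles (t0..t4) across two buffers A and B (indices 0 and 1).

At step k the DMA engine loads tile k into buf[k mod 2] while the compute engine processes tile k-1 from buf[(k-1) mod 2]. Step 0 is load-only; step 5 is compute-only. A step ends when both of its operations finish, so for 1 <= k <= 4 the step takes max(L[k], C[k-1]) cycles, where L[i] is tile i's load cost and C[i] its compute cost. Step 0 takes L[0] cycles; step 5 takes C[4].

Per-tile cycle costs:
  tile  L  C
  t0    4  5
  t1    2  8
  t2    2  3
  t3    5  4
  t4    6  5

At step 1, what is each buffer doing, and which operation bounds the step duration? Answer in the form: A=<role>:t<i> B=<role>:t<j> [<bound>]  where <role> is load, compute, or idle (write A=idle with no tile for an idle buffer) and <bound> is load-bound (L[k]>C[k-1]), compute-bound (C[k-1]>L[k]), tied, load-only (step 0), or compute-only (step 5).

  0. 4=4c; end=4; A:t0 B:-
  1. max(2,5)=5c; end=9; A:t0 B:t1
  2. max(2,8)=8c; end=17; A:t2 B:t1
  3. max(5,3)=5c; end=22; A:t2 B:t3
  4. max(6,4)=6c; end=28; A:t4 B:t3
  5. 5=5c; end=33; A:t4 B:t3

step 1: A=compute:t0 B=load:t1 [compute-bound]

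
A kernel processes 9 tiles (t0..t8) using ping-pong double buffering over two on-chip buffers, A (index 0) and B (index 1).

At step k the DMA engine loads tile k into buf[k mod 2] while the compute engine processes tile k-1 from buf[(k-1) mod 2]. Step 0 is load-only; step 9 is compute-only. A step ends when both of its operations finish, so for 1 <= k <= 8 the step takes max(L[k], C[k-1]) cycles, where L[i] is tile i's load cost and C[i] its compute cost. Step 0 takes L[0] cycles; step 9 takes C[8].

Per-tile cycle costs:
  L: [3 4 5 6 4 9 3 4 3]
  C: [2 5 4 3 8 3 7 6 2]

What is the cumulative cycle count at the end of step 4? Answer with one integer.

[0] DMA t0→A (3c) ∥ CU idle ⇒ 3c, clock 3
[1] DMA t1→B (4c) ∥ CU A:t0 (2c) ⇒ 4c, clock 7
[2] DMA t2→A (5c) ∥ CU B:t1 (5c) ⇒ 5c, clock 12
[3] DMA t3→B (6c) ∥ CU A:t2 (4c) ⇒ 6c, clock 18
[4] DMA t4→A (4c) ∥ CU B:t3 (3c) ⇒ 4c, clock 22
[5] DMA t5→B (9c) ∥ CU A:t4 (8c) ⇒ 9c, clock 31
[6] DMA t6→A (3c) ∥ CU B:t5 (3c) ⇒ 3c, clock 34
[7] DMA t7→B (4c) ∥ CU A:t6 (7c) ⇒ 7c, clock 41
[8] DMA t8→A (3c) ∥ CU B:t7 (6c) ⇒ 6c, clock 47
[9] DMA idle ∥ CU A:t8 (2c) ⇒ 2c, clock 49

end_cycle[4] = 22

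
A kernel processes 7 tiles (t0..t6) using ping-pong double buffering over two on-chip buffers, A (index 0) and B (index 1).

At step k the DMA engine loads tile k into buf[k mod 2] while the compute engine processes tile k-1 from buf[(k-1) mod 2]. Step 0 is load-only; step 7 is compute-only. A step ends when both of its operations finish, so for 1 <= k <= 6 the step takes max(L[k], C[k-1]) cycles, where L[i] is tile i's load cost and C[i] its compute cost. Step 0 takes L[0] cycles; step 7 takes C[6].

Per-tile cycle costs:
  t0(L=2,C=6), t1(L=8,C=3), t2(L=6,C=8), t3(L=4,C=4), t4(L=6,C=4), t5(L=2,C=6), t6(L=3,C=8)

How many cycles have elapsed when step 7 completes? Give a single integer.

end_cycle[7] = 48

[0] DMA t0→A (2c) ∥ CU idle ⇒ 2c, clock 2
[1] DMA t1→B (8c) ∥ CU A:t0 (6c) ⇒ 8c, clock 10
[2] DMA t2→A (6c) ∥ CU B:t1 (3c) ⇒ 6c, clock 16
[3] DMA t3→B (4c) ∥ CU A:t2 (8c) ⇒ 8c, clock 24
[4] DMA t4→A (6c) ∥ CU B:t3 (4c) ⇒ 6c, clock 30
[5] DMA t5→B (2c) ∥ CU A:t4 (4c) ⇒ 4c, clock 34
[6] DMA t6→A (3c) ∥ CU B:t5 (6c) ⇒ 6c, clock 40
[7] DMA idle ∥ CU A:t6 (8c) ⇒ 8c, clock 48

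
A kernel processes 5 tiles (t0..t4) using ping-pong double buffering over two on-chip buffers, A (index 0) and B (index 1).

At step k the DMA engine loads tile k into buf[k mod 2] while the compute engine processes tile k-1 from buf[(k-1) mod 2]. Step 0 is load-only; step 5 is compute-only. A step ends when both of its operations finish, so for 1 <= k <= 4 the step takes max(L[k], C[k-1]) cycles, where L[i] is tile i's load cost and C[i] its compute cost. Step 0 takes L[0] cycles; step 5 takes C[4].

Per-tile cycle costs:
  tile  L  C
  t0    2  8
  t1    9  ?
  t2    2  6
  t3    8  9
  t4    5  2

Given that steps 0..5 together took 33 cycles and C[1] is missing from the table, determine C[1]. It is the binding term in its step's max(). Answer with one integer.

step 0 = dur = L[0]=2 = 2
step 1 = dur = max(L[1]=9, C[0]=8) = 9
step 2 = dur = max(L[2]=2, C[1]=?) = C[1]  (unknown; binding)
step 3 = dur = max(L[3]=8, C[2]=6) = 8
step 4 = dur = max(L[4]=5, C[3]=9) = 9
step 5 = dur = C[4]=2 = 2
sum of known step durations = 30
dur[2] = total - known = 33 - 30 = 3
C[1] is the binding max in step 2, so C[1] = dur[2] = 3

C[1] = 3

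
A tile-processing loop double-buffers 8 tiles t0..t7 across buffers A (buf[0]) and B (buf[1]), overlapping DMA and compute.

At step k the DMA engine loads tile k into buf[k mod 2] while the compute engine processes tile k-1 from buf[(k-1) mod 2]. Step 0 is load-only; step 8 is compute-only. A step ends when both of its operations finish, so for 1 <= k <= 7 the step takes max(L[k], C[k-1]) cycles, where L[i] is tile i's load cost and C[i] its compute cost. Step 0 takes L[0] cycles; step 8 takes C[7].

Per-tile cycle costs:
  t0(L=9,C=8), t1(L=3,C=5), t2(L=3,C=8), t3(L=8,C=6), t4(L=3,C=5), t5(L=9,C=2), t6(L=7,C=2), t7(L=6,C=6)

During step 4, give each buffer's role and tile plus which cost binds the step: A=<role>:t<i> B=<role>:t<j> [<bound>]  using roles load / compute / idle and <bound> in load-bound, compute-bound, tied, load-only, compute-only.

step 4: A=load:t4 B=compute:t3 [compute-bound]

[0] DMA t0→A (9c) ∥ CU idle ⇒ 9c, clock 9
[1] DMA t1→B (3c) ∥ CU A:t0 (8c) ⇒ 8c, clock 17
[2] DMA t2→A (3c) ∥ CU B:t1 (5c) ⇒ 5c, clock 22
[3] DMA t3→B (8c) ∥ CU A:t2 (8c) ⇒ 8c, clock 30
[4] DMA t4→A (3c) ∥ CU B:t3 (6c) ⇒ 6c, clock 36
[5] DMA t5→B (9c) ∥ CU A:t4 (5c) ⇒ 9c, clock 45
[6] DMA t6→A (7c) ∥ CU B:t5 (2c) ⇒ 7c, clock 52
[7] DMA t7→B (6c) ∥ CU A:t6 (2c) ⇒ 6c, clock 58
[8] DMA idle ∥ CU B:t7 (6c) ⇒ 6c, clock 64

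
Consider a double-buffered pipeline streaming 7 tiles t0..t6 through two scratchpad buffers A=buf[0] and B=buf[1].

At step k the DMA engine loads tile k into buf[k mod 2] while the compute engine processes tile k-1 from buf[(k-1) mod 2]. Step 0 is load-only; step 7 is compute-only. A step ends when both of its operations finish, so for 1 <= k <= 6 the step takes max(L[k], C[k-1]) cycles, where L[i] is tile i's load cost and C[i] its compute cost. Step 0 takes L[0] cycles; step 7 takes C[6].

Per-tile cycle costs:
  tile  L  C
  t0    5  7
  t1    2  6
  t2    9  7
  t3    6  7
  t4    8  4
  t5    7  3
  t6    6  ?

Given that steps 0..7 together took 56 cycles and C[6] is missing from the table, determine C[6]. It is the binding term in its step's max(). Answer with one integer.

step 0 = dur = L[0]=5 = 5
step 1 = dur = max(L[1]=2, C[0]=7) = 7
step 2 = dur = max(L[2]=9, C[1]=6) = 9
step 3 = dur = max(L[3]=6, C[2]=7) = 7
step 4 = dur = max(L[4]=8, C[3]=7) = 8
step 5 = dur = max(L[5]=7, C[4]=4) = 7
step 6 = dur = max(L[6]=6, C[5]=3) = 6
step 7 = dur = C[6]=? = C[6]  (unknown; binding)
sum of known step durations = 49
dur[7] = total - known = 56 - 49 = 7
C[6] is the binding max in step 7, so C[6] = dur[7] = 7

C[6] = 7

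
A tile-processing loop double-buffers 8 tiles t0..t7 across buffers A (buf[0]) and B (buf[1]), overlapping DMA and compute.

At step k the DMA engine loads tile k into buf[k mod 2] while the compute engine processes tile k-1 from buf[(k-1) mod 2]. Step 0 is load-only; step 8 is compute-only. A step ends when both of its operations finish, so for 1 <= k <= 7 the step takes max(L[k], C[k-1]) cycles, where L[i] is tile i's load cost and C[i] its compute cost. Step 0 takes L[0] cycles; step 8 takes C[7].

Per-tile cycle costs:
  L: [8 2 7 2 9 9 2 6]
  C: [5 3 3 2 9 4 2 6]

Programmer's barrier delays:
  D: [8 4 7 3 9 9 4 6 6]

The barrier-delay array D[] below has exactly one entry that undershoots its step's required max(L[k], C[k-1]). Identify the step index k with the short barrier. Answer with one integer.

k=0 barrier L[0]=8→8c, D[0]=8 ok
k=1 barrier max(L[1]=2,C[0]=5)→5c, D[1]=4 SHORT
k=2 barrier max(L[2]=7,C[1]=3)→7c, D[2]=7 ok
k=3 barrier max(L[3]=2,C[2]=3)→3c, D[3]=3 ok
k=4 barrier max(L[4]=9,C[3]=2)→9c, D[4]=9 ok
k=5 barrier max(L[5]=9,C[4]=9)→9c, D[5]=9 ok
k=6 barrier max(L[6]=2,C[5]=4)→4c, D[6]=4 ok
k=7 barrier max(L[7]=6,C[6]=2)→6c, D[7]=6 ok
k=8 barrier C[7]=6→6c, D[8]=6 ok

hazard at step 1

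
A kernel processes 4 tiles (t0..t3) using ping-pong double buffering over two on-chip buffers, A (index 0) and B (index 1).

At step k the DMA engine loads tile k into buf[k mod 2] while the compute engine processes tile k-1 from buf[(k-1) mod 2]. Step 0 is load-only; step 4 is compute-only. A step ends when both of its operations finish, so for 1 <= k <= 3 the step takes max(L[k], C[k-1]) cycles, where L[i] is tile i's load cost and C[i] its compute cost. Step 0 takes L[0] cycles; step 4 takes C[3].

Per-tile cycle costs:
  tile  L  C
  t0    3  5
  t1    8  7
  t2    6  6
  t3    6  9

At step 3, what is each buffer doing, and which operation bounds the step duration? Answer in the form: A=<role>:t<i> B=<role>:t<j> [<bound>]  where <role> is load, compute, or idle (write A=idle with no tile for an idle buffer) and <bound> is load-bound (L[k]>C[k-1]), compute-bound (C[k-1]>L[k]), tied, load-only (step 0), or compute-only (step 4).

  0. 3=3c; end=3; A:t0 B:-
  1. max(8,5)=8c; end=11; A:t0 B:t1
  2. max(6,7)=7c; end=18; A:t2 B:t1
  3. max(6,6)=6c; end=24; A:t2 B:t3
  4. 9=9c; end=33; A:t2 B:t3

step 3: A=compute:t2 B=load:t3 [tied]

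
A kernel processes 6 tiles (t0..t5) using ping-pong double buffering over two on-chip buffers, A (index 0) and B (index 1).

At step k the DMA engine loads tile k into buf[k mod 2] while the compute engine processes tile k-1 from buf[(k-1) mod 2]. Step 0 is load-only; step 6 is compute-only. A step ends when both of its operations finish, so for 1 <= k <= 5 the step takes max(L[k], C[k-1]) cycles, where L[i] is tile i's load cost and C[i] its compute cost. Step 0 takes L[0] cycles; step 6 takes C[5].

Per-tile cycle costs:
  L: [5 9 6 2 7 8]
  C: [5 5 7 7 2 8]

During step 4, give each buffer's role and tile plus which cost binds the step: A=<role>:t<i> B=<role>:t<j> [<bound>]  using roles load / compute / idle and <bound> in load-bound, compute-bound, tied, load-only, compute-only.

[0] DMA t0→A (5c) ∥ CU idle ⇒ 5c, clock 5
[1] DMA t1→B (9c) ∥ CU A:t0 (5c) ⇒ 9c, clock 14
[2] DMA t2→A (6c) ∥ CU B:t1 (5c) ⇒ 6c, clock 20
[3] DMA t3→B (2c) ∥ CU A:t2 (7c) ⇒ 7c, clock 27
[4] DMA t4→A (7c) ∥ CU B:t3 (7c) ⇒ 7c, clock 34
[5] DMA t5→B (8c) ∥ CU A:t4 (2c) ⇒ 8c, clock 42
[6] DMA idle ∥ CU B:t5 (8c) ⇒ 8c, clock 50

step 4: A=load:t4 B=compute:t3 [tied]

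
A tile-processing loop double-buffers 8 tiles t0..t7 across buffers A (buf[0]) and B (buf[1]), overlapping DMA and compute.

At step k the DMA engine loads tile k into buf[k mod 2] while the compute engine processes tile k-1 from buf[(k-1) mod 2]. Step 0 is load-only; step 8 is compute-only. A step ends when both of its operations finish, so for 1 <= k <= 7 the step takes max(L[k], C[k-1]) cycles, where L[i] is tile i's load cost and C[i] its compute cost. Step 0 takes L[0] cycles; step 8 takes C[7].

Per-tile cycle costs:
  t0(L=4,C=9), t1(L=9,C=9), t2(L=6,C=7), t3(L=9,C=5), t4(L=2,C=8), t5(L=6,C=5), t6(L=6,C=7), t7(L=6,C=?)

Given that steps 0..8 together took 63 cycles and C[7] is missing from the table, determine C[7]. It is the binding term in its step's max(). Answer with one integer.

step 0 = dur = L[0]=4 = 4
step 1 = dur = max(L[1]=9, C[0]=9) = 9
step 2 = dur = max(L[2]=6, C[1]=9) = 9
step 3 = dur = max(L[3]=9, C[2]=7) = 9
step 4 = dur = max(L[4]=2, C[3]=5) = 5
step 5 = dur = max(L[5]=6, C[4]=8) = 8
step 6 = dur = max(L[6]=6, C[5]=5) = 6
step 7 = dur = max(L[7]=6, C[6]=7) = 7
step 8 = dur = C[7]=? = C[7]  (unknown; binding)
sum of known step durations = 57
dur[8] = total - known = 63 - 57 = 6
C[7] is the binding max in step 8, so C[7] = dur[8] = 6

C[7] = 6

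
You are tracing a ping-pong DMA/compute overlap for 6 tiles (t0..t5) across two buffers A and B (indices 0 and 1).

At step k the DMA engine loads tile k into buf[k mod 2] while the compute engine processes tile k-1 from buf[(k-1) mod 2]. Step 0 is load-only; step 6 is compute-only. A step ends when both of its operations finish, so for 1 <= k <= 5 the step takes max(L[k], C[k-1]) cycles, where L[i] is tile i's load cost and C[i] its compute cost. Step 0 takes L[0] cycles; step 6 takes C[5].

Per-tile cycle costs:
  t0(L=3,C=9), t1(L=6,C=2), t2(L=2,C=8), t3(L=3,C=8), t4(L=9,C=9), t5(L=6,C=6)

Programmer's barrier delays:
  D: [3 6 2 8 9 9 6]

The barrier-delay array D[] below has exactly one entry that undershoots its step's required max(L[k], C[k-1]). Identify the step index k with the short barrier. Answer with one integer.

step 0: need L[0]=3 = 3; D[0]=3 ok
step 1: need max(L[1]=6,C[0]=9) = 9; D[1]=6 SHORT
step 2: need max(L[2]=2,C[1]=2) = 2; D[2]=2 ok
step 3: need max(L[3]=3,C[2]=8) = 8; D[3]=8 ok
step 4: need max(L[4]=9,C[3]=8) = 9; D[4]=9 ok
step 5: need max(L[5]=6,C[4]=9) = 9; D[5]=9 ok
step 6: need C[5]=6 = 6; D[6]=6 ok

hazard at step 1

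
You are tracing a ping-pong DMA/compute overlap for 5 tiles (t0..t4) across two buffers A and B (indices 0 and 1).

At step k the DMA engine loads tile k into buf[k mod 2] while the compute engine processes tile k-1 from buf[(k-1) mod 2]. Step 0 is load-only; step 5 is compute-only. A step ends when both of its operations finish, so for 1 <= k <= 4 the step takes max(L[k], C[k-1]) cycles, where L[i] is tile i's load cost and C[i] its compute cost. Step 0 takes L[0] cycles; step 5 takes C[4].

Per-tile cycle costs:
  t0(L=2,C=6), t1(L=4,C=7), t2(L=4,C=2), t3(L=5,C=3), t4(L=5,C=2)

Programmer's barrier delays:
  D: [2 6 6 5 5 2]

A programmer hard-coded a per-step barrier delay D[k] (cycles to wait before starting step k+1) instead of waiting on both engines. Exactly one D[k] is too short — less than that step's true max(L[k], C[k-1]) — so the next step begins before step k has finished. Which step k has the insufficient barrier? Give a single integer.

hazard at step 2

k=0 barrier L[0]=2→2c, D[0]=2 ok
k=1 barrier max(L[1]=4,C[0]=6)→6c, D[1]=6 ok
k=2 barrier max(L[2]=4,C[1]=7)→7c, D[2]=6 SHORT
k=3 barrier max(L[3]=5,C[2]=2)→5c, D[3]=5 ok
k=4 barrier max(L[4]=5,C[3]=3)→5c, D[4]=5 ok
k=5 barrier C[4]=2→2c, D[5]=2 ok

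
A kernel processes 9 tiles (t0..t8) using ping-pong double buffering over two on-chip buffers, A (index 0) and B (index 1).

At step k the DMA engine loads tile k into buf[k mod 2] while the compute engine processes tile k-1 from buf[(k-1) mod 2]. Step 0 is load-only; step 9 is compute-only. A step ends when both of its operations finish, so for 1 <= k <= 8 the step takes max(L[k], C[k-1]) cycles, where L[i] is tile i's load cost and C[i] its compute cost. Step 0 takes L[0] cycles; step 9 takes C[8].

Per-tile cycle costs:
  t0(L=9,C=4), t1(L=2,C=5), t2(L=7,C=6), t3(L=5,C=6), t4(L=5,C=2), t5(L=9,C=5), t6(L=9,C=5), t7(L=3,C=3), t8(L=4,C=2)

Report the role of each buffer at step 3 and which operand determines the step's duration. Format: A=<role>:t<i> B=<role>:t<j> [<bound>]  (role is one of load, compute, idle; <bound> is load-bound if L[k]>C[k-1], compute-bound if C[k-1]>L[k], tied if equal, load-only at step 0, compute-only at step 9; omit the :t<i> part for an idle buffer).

step 3: A=compute:t2 B=load:t3 [compute-bound]

[0] DMA t0→A (9c) ∥ CU idle ⇒ 9c, clock 9
[1] DMA t1→B (2c) ∥ CU A:t0 (4c) ⇒ 4c, clock 13
[2] DMA t2→A (7c) ∥ CU B:t1 (5c) ⇒ 7c, clock 20
[3] DMA t3→B (5c) ∥ CU A:t2 (6c) ⇒ 6c, clock 26
[4] DMA t4→A (5c) ∥ CU B:t3 (6c) ⇒ 6c, clock 32
[5] DMA t5→B (9c) ∥ CU A:t4 (2c) ⇒ 9c, clock 41
[6] DMA t6→A (9c) ∥ CU B:t5 (5c) ⇒ 9c, clock 50
[7] DMA t7→B (3c) ∥ CU A:t6 (5c) ⇒ 5c, clock 55
[8] DMA t8→A (4c) ∥ CU B:t7 (3c) ⇒ 4c, clock 59
[9] DMA idle ∥ CU A:t8 (2c) ⇒ 2c, clock 61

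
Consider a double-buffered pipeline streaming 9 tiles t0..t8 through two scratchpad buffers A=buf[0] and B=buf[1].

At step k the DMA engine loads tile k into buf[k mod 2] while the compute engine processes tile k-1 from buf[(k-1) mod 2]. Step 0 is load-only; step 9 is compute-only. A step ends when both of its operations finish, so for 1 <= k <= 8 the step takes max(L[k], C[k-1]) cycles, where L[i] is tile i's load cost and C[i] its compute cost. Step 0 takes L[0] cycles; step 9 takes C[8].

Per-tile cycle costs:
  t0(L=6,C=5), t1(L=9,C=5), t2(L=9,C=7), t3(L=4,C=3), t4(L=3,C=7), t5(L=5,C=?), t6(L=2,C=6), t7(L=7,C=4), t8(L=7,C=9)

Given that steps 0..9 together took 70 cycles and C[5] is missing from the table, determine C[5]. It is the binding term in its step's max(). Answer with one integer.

step 0 → dur = L[0]=6 = 6
step 1 → dur = max(L[1]=9, C[0]=5) = 9
step 2 → dur = max(L[2]=9, C[1]=5) = 9
step 3 → dur = max(L[3]=4, C[2]=7) = 7
step 4 → dur = max(L[4]=3, C[3]=3) = 3
step 5 → dur = max(L[5]=5, C[4]=7) = 7
step 6 → dur = max(L[6]=2, C[5]=?) = C[5]  (unknown; binding)
step 7 → dur = max(L[7]=7, C[6]=6) = 7
step 8 → dur = max(L[8]=7, C[7]=4) = 7
step 9 → dur = C[8]=9 = 9
sum of known step durations = 64
dur[6] = total - known = 70 - 64 = 6
C[5] is the binding max in step 6, so C[5] = dur[6] = 6

C[5] = 6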